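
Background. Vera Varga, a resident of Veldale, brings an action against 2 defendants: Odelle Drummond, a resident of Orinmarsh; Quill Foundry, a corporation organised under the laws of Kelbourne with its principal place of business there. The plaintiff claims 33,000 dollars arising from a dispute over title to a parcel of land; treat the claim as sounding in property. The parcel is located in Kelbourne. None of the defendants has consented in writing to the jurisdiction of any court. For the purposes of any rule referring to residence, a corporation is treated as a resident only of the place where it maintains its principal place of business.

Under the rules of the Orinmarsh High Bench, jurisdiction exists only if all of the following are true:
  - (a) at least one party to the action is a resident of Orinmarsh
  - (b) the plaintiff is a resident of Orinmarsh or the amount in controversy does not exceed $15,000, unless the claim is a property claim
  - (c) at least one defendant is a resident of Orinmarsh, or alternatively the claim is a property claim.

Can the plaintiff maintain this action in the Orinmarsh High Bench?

Yes

The Orinmarsh High Bench:
  (a) Odelle Drummond resides in Orinmarsh. Condition met.
  (b) The plaintiff resides in Veldale, not Orinmarsh; the amount in controversy is $33,000, above the USD 15,000 ceiling — every alternative fails. The proviso rescues it, though: the claim is a property claim. Condition met.
  (c) Odelle Drummond resides in Orinmarsh, so this disjunct is met. Met.
  → Jurisdiction lies.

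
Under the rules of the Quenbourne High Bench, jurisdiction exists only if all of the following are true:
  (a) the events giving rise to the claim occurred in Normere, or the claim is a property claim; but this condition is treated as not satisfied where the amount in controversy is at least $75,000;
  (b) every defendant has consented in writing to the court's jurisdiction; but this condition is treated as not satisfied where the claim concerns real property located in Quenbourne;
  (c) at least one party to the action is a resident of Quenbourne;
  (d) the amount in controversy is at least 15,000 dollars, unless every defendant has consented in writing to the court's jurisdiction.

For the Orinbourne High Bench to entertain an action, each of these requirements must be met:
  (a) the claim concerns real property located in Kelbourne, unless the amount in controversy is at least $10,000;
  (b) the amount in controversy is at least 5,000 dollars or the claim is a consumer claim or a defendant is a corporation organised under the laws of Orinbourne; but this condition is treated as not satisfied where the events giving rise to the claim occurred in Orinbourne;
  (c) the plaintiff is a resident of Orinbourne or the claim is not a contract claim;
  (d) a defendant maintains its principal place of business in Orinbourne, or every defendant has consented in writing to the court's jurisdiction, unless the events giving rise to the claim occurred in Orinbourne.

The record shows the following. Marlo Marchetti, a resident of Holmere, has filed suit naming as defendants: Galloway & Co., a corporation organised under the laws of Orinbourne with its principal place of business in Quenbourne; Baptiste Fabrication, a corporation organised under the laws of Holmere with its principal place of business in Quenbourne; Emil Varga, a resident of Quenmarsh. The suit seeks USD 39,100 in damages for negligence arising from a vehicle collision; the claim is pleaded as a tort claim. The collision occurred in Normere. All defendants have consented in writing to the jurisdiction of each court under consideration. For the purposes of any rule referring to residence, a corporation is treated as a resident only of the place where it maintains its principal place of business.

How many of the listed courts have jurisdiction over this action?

The Quenbourne High Bench:
  (a) The operative events occurred in Normere — that alternative is enough. And the carve-out is inapplicable — the amount in controversy is 39,100 dollars, below the 75,000 dollars floor. Condition met.
  (b) Every defendant has filed written consent. The exception is not triggered, since the claim does not concern real property. Condition met.
  (c) Galloway & Co. resides in Quenbourne. Condition met.
  (d) The amount in controversy is $39,100, which meets the USD 15,000 floor. Condition met.
  → Jurisdiction lies.
The Orinbourne High Bench:
  (a) The claim does not concern real property. But the amount in controversy is 39,100 dollars, which meets the USD 10,000 floor, and the 'unless' clause therefore excuses the requirement. Met.
  (b) The amount in controversy is USD 39,100, which meets the USD 5,000 floor — that alternative is enough. The exception is not triggered, since the operative events occurred in Normere, not Orinbourne. Satisfied.
  (c) The claim is a tort claim, not a contract claim — that alternative is enough. Met.
  (d) Every defendant has filed written consent, so this disjunct is met. Condition met.
  → Every requirement is satisfied — jurisdiction.
Courts with jurisdiction: the Quenbourne High Bench, the Orinbourne High Bench — 2 in total.

2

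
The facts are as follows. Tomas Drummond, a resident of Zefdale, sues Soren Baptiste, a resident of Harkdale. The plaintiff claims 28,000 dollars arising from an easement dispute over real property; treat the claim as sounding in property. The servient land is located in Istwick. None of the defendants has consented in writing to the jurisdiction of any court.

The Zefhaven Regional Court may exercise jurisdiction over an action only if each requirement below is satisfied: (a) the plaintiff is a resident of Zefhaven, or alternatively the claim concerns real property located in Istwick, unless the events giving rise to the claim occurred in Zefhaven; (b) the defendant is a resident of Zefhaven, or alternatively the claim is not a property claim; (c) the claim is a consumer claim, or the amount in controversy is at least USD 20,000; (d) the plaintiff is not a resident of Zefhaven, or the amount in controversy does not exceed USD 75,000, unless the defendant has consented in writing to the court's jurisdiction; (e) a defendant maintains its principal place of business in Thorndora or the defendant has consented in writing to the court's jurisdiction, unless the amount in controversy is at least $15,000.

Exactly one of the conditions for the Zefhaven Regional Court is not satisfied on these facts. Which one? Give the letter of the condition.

(b)

The Zefhaven Regional Court:
  (a) The property lies in Istwick — that alternative is enough. Satisfied.
  (b) The defendant resides in Harkdale, not Zefhaven; the claim is a property claim — every alternative fails. Condition not met.
  (c) The amount in controversy is USD 28,000, which meets the $20,000 floor, so one alternative holds. Met.
  (d) The plaintiff resides in Zefdale, which is not Zefhaven, which satisfies one of the alternatives. Condition met.
  (e) No defendant is a corporation; no such written consent has been filed — none of the alternatives is met. However, the amount in controversy is 28,000 dollars, which meets the 15,000 dollars floor, so the 'unless' proviso supplies this condition. Satisfied.
Only condition (b) fails.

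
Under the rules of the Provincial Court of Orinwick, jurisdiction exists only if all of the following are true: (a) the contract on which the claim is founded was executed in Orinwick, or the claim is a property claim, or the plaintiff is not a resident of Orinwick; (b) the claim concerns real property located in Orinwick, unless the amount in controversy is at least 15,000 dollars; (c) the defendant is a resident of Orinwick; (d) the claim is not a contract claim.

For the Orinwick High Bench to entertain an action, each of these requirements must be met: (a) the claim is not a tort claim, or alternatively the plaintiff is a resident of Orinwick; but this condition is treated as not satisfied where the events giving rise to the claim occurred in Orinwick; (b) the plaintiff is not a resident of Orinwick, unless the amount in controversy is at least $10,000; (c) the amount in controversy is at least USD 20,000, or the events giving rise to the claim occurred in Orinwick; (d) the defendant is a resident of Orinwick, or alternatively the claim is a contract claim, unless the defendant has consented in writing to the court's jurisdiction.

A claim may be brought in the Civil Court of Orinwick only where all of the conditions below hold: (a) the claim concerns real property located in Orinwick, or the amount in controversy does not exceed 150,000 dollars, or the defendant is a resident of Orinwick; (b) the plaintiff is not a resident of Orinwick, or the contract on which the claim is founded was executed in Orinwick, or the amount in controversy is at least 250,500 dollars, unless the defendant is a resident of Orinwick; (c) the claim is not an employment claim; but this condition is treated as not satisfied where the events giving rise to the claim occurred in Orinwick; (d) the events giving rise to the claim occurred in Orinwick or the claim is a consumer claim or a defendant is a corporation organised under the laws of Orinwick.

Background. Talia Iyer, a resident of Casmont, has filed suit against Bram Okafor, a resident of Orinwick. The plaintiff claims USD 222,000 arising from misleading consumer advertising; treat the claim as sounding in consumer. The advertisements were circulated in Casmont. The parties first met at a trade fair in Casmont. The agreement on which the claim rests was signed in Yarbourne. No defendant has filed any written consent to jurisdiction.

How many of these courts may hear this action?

The Provincial Court of Orinwick:
  (a) The plaintiff resides in Casmont, which is not Orinwick, so this disjunct is met. Satisfied.
  (b) The claim does not concern real property. However, the amount in controversy is 222,000 dollars, which meets the $15,000 floor, so the 'unless' proviso supplies this condition. Met.
  (c) The defendant resides in Orinwick. Satisfied.
  (d) The claim is a consumer claim, not a contract claim. Met.
  → Every requirement is satisfied — jurisdiction.
The Orinwick High Bench:
  (a) The claim is a consumer claim, not a tort claim, so this disjunct is met. The carve-out does not apply: the operative events occurred in Casmont, not Orinwick. Condition met.
  (b) The plaintiff resides in Casmont, which is not Orinwick. Met.
  (c) The amount in controversy is 222,000 dollars, which meets the 20,000 dollars floor — that alternative is enough. Condition met.
  (d) The defendant resides in Orinwick, so one alternative holds. Met.
  → All conditions met; jurisdiction exists.
The Civil Court of Orinwick:
  (a) The defendant resides in Orinwick, so one alternative holds. Satisfied.
  (b) The plaintiff resides in Casmont, which is not Orinwick, which satisfies one of the alternatives. Condition met.
  (c) The claim is a consumer claim, not an employment claim. The exception is not triggered, since the operative events occurred in Casmont, not Orinwick. Condition met.
  (d) The claim is a consumer claim, so one alternative holds. Satisfied.
  → All conditions met; jurisdiction exists.
Courts with jurisdiction: the Provincial Court of Orinwick, the Orinwick High Bench, the Civil Court of Orinwick — 3 in total.

3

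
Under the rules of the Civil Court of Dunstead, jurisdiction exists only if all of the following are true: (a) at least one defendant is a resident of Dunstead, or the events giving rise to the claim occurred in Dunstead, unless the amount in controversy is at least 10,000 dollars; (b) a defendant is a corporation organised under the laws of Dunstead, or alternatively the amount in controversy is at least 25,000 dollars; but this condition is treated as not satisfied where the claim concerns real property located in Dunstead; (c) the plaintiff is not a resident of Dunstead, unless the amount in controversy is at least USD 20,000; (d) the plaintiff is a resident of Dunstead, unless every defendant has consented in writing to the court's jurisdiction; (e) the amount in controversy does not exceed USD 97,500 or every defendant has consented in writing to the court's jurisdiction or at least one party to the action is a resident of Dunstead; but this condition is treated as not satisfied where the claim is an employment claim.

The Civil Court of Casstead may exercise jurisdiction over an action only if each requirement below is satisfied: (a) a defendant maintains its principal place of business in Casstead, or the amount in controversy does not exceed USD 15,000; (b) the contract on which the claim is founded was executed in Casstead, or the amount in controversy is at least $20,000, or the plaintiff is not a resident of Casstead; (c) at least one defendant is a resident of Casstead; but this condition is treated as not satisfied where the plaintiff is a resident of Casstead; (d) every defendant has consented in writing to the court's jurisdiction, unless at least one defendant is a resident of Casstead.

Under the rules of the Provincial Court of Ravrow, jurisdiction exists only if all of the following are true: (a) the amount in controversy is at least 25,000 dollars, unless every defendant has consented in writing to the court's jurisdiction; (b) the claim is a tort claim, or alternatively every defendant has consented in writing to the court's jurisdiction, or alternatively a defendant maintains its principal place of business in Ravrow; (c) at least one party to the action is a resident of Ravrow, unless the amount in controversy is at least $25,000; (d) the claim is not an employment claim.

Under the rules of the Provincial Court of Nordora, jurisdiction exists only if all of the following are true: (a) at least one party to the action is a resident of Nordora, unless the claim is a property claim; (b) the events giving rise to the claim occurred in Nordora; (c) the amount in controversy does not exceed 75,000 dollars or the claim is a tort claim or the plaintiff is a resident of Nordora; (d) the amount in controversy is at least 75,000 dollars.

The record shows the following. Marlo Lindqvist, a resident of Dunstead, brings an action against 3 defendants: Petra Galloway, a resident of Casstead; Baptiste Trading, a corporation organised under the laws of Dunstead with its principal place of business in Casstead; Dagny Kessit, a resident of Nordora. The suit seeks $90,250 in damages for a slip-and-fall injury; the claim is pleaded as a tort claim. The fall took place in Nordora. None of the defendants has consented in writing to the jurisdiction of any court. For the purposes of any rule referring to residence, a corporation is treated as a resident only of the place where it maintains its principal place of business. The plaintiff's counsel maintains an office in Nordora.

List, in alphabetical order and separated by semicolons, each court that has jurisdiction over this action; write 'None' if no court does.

the Civil Court of Casstead; the Civil Court of Dunstead; the Provincial Court of Nordora; the Provincial Court of Ravrow

The Civil Court of Dunstead:
  (a) No defendant resides in Dunstead (they reside in Casstead, Casstead, Nordora); the operative events occurred in Nordora, not Dunstead — none of the alternatives is met. The proviso rescues it, though: the amount in controversy is $90,250, which meets the $10,000 floor. Condition met.
  (b) Baptiste Trading is organised under the laws of Dunstead, which satisfies one of the alternatives. And the carve-out is inapplicable — the claim does not concern real property. Condition met.
  (c) The plaintiff resides in Dunstead. But the amount in controversy is USD 90,250, which meets the 20,000 dollars floor, and the 'unless' clause therefore excuses the requirement. Satisfied.
  (d) The plaintiff resides in Dunstead. Satisfied.
  (e) The amount in controversy is 90,250 dollars, within the $97,500 ceiling — that alternative is enough. The carve-out does not apply: the claim is a tort claim, not an employment claim. Condition met.
  → The court has jurisdiction.
The Civil Court of Casstead:
  (a) Baptiste Trading has its principal place of business in Casstead, which satisfies one of the alternatives. Condition met.
  (b) The amount in controversy is $90,250, which meets the $20,000 floor, so this disjunct is met. Met.
  (c) Petra Galloway resides in Casstead. The exception is not triggered, since the plaintiff resides in Dunstead, not Casstead. Condition met.
  (d) No such written consent has been filed. The proviso rescues it, though: Petra Galloway resides in Casstead. Met.
  → Every requirement is satisfied — jurisdiction.
The Provincial Court of Ravrow:
  (a) The amount in controversy is 90,250 dollars, which meets the 25,000 dollars floor. Met.
  (b) The claim is a tort claim — that alternative is enough. Met.
  (c) No party resides in Ravrow. The proviso rescues it, though: the amount in controversy is USD 90,250, which meets the USD 25,000 floor. Satisfied.
  (d) The claim is a tort claim, not an employment claim. Condition met.
  → All conditions met; jurisdiction exists.
The Provincial Court of Nordora:
  (a) Dagny Kessit resides in Nordora. Condition met.
  (b) The operative events occurred in Nordora. Satisfied.
  (c) The claim is a tort claim, which satisfies one of the alternatives. Condition met.
  (d) The amount in controversy is $90,250, which meets the $75,000 floor. Met.
  → Jurisdiction lies.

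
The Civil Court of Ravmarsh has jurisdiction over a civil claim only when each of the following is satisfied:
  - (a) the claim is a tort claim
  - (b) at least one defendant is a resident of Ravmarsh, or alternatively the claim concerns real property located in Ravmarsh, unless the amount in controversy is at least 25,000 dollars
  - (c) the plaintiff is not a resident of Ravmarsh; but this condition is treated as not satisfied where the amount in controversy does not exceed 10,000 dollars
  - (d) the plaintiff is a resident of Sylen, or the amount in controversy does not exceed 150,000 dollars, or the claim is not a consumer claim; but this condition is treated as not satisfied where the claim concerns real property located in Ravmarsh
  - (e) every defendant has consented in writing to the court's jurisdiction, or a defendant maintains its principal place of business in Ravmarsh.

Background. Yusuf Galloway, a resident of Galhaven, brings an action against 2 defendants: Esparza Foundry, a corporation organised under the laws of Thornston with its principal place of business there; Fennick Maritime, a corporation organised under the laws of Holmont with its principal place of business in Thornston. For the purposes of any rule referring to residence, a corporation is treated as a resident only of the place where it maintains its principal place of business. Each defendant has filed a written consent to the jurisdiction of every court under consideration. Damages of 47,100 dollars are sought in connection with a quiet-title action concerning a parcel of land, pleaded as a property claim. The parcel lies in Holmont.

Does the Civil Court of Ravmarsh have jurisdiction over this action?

No

The Civil Court of Ravmarsh:
  (a) The claim is a property claim, not a tort claim. Not met.
  (b) No defendant resides in Ravmarsh (they reside in Thornston, Thornston); the property lies in Holmont, not Ravmarsh — no alternative holds. The proviso rescues it, though: the amount in controversy is 47,100 dollars, which meets the $25,000 floor. Met.
  (c) The plaintiff resides in Galhaven, which is not Ravmarsh. The exception is not triggered, since the amount in controversy is USD 47,100, above the 10,000 dollars ceiling. Condition met.
  (d) The amount in controversy is 47,100 dollars, within the USD 150,000 ceiling, so one alternative holds. The carve-out does not apply: the property lies in Holmont, not Ravmarsh. Satisfied.
  (e) Every defendant has filed written consent, so one alternative holds. Condition met.
  → No jurisdiction.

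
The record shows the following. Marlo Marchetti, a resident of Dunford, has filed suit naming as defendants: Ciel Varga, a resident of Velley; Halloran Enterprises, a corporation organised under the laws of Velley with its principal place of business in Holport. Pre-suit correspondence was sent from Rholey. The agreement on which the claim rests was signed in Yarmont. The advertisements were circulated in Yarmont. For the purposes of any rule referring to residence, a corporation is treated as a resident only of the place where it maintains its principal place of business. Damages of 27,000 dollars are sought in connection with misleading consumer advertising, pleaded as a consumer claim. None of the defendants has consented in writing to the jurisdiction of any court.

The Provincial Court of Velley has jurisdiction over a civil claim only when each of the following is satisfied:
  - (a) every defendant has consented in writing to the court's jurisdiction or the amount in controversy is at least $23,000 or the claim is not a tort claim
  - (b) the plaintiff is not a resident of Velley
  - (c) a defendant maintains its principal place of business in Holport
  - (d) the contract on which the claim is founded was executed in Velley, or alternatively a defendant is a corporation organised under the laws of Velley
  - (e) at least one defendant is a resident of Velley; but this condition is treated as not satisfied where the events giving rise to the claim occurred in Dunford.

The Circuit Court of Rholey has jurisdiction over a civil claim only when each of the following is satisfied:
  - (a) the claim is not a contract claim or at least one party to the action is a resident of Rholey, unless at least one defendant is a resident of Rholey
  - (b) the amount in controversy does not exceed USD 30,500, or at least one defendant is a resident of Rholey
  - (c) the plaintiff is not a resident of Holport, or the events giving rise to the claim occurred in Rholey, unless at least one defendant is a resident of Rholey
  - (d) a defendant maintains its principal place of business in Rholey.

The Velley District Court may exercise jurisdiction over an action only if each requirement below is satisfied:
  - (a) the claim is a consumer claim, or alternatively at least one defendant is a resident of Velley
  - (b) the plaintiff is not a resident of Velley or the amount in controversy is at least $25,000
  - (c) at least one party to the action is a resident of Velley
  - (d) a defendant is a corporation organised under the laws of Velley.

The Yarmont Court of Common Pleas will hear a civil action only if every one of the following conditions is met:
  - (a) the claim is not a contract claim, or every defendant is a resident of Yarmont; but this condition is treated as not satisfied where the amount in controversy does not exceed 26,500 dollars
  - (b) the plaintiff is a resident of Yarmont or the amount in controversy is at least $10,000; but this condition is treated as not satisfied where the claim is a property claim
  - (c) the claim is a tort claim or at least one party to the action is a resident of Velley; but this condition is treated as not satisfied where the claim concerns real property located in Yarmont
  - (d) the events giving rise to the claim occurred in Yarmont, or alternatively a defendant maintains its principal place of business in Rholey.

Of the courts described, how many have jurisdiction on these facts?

3

The Provincial Court of Velley:
  (a) The amount in controversy is $27,000, which meets the USD 23,000 floor, so one alternative holds. Met.
  (b) The plaintiff resides in Dunford, which is not Velley. Satisfied.
  (c) Halloran Enterprises has its principal place of business in Holport. Satisfied.
  (d) Halloran Enterprises is organised under the laws of Velley — that alternative is enough. Satisfied.
  (e) Ciel Varga resides in Velley. And the carve-out is inapplicable — the operative events occurred in Yarmont, not Dunford. Condition met.
  → The court has jurisdiction.
The Circuit Court of Rholey:
  (a) The claim is a consumer claim, not a contract claim — that alternative is enough. Condition met.
  (b) The amount in controversy is 27,000 dollars, within the USD 30,500 ceiling, so this disjunct is met. Met.
  (c) The plaintiff resides in Dunford, which is not Holport, which satisfies one of the alternatives. Satisfied.
  (d) The corporate defendant(s) have their principal place of business in Holport, not Rholey. Not satisfied.
  → Not every requirement is met — no jurisdiction.
The Velley District Court:
  (a) The claim is a consumer claim, which satisfies one of the alternatives. Met.
  (b) The plaintiff resides in Dunford, which is not Velley, which satisfies one of the alternatives. Condition met.
  (c) Ciel Varga resides in Velley. Met.
  (d) Halloran Enterprises is organised under the laws of Velley. Satisfied.
  → The court has jurisdiction.
The Yarmont Court of Common Pleas:
  (a) The claim is a consumer claim, not a contract claim, so this disjunct is met. And the carve-out is inapplicable — the amount in controversy is USD 27,000, above the 26,500 dollars ceiling. Condition met.
  (b) The amount in controversy is USD 27,000, which meets the $10,000 floor, so this disjunct is met. The exception is not triggered, since the claim is a consumer claim, not a property claim. Satisfied.
  (c) Ciel Varga resides in Velley, which satisfies one of the alternatives. The exception is not triggered, since the claim does not concern real property. Met.
  (d) The operative events occurred in Yarmont, so this disjunct is met. Satisfied.
  → Every requirement is satisfied — jurisdiction.
Courts with jurisdiction: the Provincial Court of Velley, the Velley District Court, the Yarmont Court of Common Pleas — 3 in total.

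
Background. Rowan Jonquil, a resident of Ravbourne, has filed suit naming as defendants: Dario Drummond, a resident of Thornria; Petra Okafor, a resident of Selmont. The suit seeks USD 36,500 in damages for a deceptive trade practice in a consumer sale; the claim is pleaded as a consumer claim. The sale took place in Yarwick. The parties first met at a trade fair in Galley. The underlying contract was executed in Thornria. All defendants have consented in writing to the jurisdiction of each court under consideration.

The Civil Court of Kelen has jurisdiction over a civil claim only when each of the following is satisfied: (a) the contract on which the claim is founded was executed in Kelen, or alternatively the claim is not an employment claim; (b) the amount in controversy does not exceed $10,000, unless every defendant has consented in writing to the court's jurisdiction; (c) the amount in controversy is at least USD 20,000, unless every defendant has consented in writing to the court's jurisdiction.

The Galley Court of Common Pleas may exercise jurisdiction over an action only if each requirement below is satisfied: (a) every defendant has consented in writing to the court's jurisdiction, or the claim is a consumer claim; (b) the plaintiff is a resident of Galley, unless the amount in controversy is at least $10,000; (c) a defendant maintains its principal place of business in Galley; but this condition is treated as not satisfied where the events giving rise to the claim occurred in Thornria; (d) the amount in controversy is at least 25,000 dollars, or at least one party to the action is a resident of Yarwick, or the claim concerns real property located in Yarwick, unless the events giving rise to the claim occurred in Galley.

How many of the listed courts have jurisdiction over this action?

1

The Civil Court of Kelen:
  (a) The claim is a consumer claim, not an employment claim, which satisfies one of the alternatives. Satisfied.
  (b) The amount in controversy is USD 36,500, above the 10,000 dollars ceiling. The proviso rescues it, though: every defendant has filed written consent. Condition met.
  (c) The amount in controversy is USD 36,500, which meets the 20,000 dollars floor. Condition met.
  → Every requirement is satisfied — jurisdiction.
The Galley Court of Common Pleas:
  (a) Every defendant has filed written consent, so this disjunct is met. Met.
  (b) The plaintiff resides in Ravbourne, not Galley. However, the amount in controversy is 36,500 dollars, which meets the USD 10,000 floor, so the 'unless' proviso supplies this condition. Met.
  (c) No defendant is a corporation. Not met.
  (d) The amount in controversy is $36,500, which meets the 25,000 dollars floor, which satisfies one of the alternatives. Met.
  → At least one condition fails; no jurisdiction.
Courts with jurisdiction: the Civil Court of Kelen — 1 in total.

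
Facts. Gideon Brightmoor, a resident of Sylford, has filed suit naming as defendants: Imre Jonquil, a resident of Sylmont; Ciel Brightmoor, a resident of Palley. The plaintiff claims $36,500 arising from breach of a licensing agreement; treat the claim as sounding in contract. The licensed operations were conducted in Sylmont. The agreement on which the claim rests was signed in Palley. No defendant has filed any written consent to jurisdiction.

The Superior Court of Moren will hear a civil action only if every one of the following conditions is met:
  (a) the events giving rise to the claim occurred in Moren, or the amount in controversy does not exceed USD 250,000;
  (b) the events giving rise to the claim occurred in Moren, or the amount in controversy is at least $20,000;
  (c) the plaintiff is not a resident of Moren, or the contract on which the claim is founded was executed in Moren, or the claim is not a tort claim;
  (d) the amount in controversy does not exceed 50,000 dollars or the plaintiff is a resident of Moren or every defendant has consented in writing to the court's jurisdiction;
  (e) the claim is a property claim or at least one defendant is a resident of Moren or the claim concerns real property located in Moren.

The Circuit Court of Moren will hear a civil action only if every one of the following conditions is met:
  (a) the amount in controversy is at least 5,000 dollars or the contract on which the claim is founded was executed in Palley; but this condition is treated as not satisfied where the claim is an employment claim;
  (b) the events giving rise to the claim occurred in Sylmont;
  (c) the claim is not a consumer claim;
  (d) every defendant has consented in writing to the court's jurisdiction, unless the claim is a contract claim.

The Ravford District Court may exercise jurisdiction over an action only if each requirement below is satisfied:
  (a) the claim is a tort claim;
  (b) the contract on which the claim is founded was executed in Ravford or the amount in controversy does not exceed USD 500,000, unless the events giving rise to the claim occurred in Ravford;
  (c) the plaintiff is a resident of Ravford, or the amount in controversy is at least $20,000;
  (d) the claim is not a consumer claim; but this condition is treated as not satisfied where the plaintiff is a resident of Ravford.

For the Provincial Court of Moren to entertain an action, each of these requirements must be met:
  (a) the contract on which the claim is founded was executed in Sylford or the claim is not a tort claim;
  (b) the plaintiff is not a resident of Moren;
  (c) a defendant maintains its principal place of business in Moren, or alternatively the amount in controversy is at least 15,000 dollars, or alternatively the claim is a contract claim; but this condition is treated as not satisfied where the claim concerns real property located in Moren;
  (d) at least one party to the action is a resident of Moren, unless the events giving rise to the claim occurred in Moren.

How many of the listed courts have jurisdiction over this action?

The Superior Court of Moren:
  (a) The amount in controversy is USD 36,500, within the $250,000 ceiling, which satisfies one of the alternatives. Condition met.
  (b) The amount in controversy is 36,500 dollars, which meets the 20,000 dollars floor, so this disjunct is met. Satisfied.
  (c) The plaintiff resides in Sylford, which is not Moren — that alternative is enough. Satisfied.
  (d) The amount in controversy is USD 36,500, within the USD 50,000 ceiling — that alternative is enough. Satisfied.
  (e) The claim is a contract claim, not a property claim; no defendant resides in Moren (they reside in Sylmont, Palley); the claim does not concern real property — every alternative fails. Not satisfied.
  → At least one condition fails; no jurisdiction.
The Circuit Court of Moren:
  (a) The amount in controversy is USD 36,500, which meets the 5,000 dollars floor — that alternative is enough. The carve-out does not apply: the claim is a contract claim, not an employment claim. Condition met.
  (b) The operative events occurred in Sylmont. Met.
  (c) The claim is a contract claim, not a consumer claim. Condition met.
  (d) No such written consent has been filed. However, the claim is a contract claim, so the 'unless' proviso supplies this condition. Satisfied.
  → Every requirement is satisfied — jurisdiction.
The Ravford District Court:
  (a) The claim is a contract claim, not a tort claim. Condition not met.
  (b) The amount in controversy is USD 36,500, within the 500,000 dollars ceiling, which satisfies one of the alternatives. Met.
  (c) The amount in controversy is $36,500, which meets the 20,000 dollars floor — that alternative is enough. Condition met.
  (d) The claim is a contract claim, not a consumer claim. And the carve-out is inapplicable — the plaintiff resides in Sylford, not Ravford. Met.
  → At least one condition fails; no jurisdiction.
The Provincial Court of Moren:
  (a) The claim is a contract claim, not a tort claim, so one alternative holds. Condition met.
  (b) The plaintiff resides in Sylford, which is not Moren. Condition met.
  (c) The amount in controversy is USD 36,500, which meets the 15,000 dollars floor, which satisfies one of the alternatives. The carve-out does not apply: the claim does not concern real property. Satisfied.
  (d) No party resides in Moren. And the operative events occurred in Sylmont, not Moren, so the proviso does not save it. Not satisfied.
  → At least one condition fails; no jurisdiction.
Courts with jurisdiction: the Circuit Court of Moren — 1 in total.

1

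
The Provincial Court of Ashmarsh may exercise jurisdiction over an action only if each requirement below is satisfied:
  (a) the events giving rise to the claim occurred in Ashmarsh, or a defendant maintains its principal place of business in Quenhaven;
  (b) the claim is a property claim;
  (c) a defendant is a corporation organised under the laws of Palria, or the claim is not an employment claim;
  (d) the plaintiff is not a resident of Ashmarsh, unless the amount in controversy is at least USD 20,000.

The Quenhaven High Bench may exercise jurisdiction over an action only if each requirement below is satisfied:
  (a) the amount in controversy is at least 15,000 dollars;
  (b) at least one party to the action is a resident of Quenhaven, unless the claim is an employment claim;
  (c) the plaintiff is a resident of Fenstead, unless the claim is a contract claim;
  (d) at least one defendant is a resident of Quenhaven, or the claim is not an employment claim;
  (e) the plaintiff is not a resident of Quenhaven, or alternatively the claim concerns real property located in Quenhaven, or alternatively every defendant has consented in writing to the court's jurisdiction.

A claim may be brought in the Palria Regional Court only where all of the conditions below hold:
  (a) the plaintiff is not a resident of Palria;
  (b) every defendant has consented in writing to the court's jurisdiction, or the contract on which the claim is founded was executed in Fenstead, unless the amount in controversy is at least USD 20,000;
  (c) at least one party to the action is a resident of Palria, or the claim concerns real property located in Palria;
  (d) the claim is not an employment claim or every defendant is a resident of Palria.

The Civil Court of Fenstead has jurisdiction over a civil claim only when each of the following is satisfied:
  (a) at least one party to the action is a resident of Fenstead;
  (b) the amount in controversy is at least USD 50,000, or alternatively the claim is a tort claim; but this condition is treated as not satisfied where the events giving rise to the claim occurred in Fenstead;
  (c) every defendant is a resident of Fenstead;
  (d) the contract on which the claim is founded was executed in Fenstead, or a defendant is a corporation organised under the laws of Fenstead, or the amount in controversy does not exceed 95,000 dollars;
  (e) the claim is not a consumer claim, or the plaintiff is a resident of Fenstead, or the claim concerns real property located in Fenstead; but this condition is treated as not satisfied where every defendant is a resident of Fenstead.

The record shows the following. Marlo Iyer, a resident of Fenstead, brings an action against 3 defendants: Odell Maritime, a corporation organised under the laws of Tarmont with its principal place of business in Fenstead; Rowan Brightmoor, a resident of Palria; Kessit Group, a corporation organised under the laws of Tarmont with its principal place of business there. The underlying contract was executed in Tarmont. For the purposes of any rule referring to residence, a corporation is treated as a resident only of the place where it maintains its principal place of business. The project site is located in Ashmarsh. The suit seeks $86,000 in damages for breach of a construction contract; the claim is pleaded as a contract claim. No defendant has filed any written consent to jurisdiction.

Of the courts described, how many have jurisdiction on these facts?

1

The Provincial Court of Ashmarsh:
  (a) The operative events occurred in Ashmarsh, so this disjunct is met. Condition met.
  (b) The claim is a contract claim, not a property claim. Fails.
  (c) The claim is a contract claim, not an employment claim, which satisfies one of the alternatives. Met.
  (d) The plaintiff resides in Fenstead, which is not Ashmarsh. Satisfied.
  → No jurisdiction.
The Quenhaven High Bench:
  (a) The amount in controversy is USD 86,000, which meets the 15,000 dollars floor. Condition met.
  (b) No party resides in Quenhaven. And the claim is a contract claim, not an employment claim, so the proviso does not save it. Not satisfied.
  (c) The plaintiff resides in Fenstead. Satisfied.
  (d) The claim is a contract claim, not an employment claim, so one alternative holds. Satisfied.
  (e) The plaintiff resides in Fenstead, which is not Quenhaven, so one alternative holds. Satisfied.
  → Not every requirement is met — no jurisdiction.
The Palria Regional Court:
  (a) The plaintiff resides in Fenstead, which is not Palria. Condition met.
  (b) No such written consent has been filed; the contract was executed in Tarmont, not Fenstead — no alternative holds. But the amount in controversy is 86,000 dollars, which meets the USD 20,000 floor, and the 'unless' clause therefore excuses the requirement. Met.
  (c) Rowan Brightmoor resides in Palria, which satisfies one of the alternatives. Met.
  (d) The claim is a contract claim, not an employment claim, which satisfies one of the alternatives. Condition met.
  → Jurisdiction lies.
The Civil Court of Fenstead:
  (a) Marlo Iyer resides in Fenstead. Satisfied.
  (b) The amount in controversy is USD 86,000, which meets the 50,000 dollars floor — that alternative is enough. The carve-out does not apply: the operative events occurred in Ashmarsh, not Fenstead. Condition met.
  (c) The defendants reside as follows — Odell Maritime in Fenstead, Rowan Brightmoor in Palria, Kessit Group in Tarmont — not all in Fenstead. Condition not met.
  (d) The amount in controversy is $86,000, within the USD 95,000 ceiling, so one alternative holds. Satisfied.
  (e) The claim is a contract claim, not a consumer claim, which satisfies one of the alternatives. The carve-out does not apply: the defendants reside as follows — Odell Maritime in Fenstead, Rowan Brightmoor in Palria, Kessit Group in Tarmont — not all in Fenstead. Satisfied.
  → The court lacks jurisdiction.
Courts with jurisdiction: the Palria Regional Court — 1 in total.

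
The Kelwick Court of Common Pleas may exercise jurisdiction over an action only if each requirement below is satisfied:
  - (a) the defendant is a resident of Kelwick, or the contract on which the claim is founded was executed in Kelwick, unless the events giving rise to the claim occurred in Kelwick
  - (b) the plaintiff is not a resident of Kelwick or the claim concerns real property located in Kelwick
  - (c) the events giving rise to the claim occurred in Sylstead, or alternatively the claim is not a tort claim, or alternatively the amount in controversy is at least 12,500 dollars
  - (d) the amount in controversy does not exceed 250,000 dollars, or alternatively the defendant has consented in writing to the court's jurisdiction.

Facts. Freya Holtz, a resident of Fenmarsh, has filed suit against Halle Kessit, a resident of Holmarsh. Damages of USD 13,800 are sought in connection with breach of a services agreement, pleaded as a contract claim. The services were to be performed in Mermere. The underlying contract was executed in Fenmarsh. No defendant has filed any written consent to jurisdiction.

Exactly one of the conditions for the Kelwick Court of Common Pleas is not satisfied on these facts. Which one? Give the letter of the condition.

The Kelwick Court of Common Pleas:
  (a) The defendant resides in Holmarsh, not Kelwick; the contract was executed in Fenmarsh, not Kelwick — every alternative fails. The proviso offers no rescue either, since the operative events occurred in Mermere, not Kelwick. Condition not met.
  (b) The plaintiff resides in Fenmarsh, which is not Kelwick, so one alternative holds. Condition met.
  (c) The claim is a contract claim, not a tort claim — that alternative is enough. Satisfied.
  (d) The amount in controversy is USD 13,800, within the $250,000 ceiling, so this disjunct is met. Condition met.
Only condition (a) fails.

(a)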